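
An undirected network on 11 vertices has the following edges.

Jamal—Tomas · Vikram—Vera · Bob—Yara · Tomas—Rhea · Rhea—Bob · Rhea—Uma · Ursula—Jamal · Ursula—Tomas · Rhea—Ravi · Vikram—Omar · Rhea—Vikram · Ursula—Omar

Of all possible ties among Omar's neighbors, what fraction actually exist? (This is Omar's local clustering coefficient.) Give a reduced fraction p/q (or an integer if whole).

0

Omar's neighbors: Ursula and Vikram (k = 2).
Possible neighbor pairs: C(2,2) = 1. Edges among them: none → e = 0.
Clustering(Omar) = 0/1.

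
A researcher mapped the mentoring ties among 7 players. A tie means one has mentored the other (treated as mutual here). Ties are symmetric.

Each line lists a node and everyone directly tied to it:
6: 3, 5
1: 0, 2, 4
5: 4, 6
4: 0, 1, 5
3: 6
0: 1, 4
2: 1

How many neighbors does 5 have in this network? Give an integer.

2

5 is directly tied to 4 and 6. That is 2 neighbors, so the degree of 5 is 2.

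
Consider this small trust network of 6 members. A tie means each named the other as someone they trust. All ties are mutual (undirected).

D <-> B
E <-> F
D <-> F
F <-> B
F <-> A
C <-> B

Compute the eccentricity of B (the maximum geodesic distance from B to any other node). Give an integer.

2

Distances from B: A:2, C:1, D:1, E:2, F:1.
The largest is 2 (to E and A), so the eccentricity of B is 2.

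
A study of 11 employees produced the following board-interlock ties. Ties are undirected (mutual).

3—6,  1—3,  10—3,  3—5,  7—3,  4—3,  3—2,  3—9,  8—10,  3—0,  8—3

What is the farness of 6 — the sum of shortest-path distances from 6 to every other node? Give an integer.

Distances from 6: 0:2, 1:2, 2:2, 3:1, 4:2, 5:2, 7:2, 8:2, 9:2, 10:2.
Sum = 2 + 2 + 2 + 1 + 2 + 2 + 2 + 2 + 2 + 2 = 19.

19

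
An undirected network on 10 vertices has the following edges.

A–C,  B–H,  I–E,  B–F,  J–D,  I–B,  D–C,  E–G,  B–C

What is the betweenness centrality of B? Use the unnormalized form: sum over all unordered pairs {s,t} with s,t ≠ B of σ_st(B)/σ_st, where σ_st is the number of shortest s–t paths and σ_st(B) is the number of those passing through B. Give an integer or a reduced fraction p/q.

27

Pairs whose geodesics pass through B — A–G: 1; A–I: 1; A–E: 1; A–H: 1; A–F: 1; G–J: 1; G–C: 1; G–D: 1; G–H: 1; G–F: 1; I–J: 1; I–C: 1; I–D: 1; I–H: 1 … (+13 more pairs).
All other pairs contribute 0.
Summing the contributions gives betweenness(B) = 27.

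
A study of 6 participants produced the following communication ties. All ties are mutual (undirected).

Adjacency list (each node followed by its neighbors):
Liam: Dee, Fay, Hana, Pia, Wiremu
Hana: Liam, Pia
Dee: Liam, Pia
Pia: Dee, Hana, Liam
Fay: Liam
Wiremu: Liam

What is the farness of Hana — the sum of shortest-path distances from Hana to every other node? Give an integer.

8

Distances from Hana: Dee:2, Fay:2, Liam:1, Pia:1, Wiremu:2.
Sum = 2 + 2 + 1 + 1 + 2 = 8.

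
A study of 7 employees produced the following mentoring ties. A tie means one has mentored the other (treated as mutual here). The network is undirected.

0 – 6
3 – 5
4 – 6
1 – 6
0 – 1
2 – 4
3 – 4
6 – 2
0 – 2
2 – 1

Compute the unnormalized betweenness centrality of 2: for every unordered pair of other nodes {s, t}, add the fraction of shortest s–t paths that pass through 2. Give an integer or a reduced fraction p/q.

3

Pairs whose geodesics pass through 2 — 1–3: 1/2; 1–5: 1/2; 1–4: 1/2; 0–3: 1/2; 0–5: 1/2; 0–4: 1/2.
All other pairs contribute 0.
Summing the contributions gives betweenness(2) = 3.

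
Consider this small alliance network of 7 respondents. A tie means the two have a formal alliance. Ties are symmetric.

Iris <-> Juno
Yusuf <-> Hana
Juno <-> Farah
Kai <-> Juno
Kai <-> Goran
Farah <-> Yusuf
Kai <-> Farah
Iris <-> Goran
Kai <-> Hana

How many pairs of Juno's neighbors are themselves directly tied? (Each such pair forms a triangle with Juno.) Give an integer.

Juno's neighbors: Farah, Iris, and Kai.
Neighbor pairs that are themselves tied: Juno–Farah–Kai. Each forms one triangle with Juno, for 1 in total.

1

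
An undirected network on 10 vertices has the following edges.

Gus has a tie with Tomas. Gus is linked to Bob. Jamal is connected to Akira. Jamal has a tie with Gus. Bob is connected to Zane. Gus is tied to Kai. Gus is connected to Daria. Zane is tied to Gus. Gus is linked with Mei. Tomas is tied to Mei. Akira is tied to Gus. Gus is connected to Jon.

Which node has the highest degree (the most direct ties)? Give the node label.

Degrees — Akira:2, Bob:2, Daria:1, Gus:9, Jamal:2, Jon:1, Kai:1, Mei:2, Tomas:2, Zane:2.
The maximum is 9, attained only by Gus.

Gus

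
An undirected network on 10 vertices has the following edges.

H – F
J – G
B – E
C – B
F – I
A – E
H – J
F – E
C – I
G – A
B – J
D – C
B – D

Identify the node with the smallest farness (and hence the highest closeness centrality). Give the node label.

Farness (sum of distances to all others) for each node — A:20, B:14, C:18, D:20, E:15, F:17, G:21, H:19, I:20, J:16.
The smallest farness is 14, for B, so B has the highest closeness.

B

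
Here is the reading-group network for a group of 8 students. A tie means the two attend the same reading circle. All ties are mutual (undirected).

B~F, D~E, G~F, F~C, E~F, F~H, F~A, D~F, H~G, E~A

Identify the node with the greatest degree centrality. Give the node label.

Degrees — A:2, B:1, C:1, D:2, E:3, F:7, G:2, H:2.
The maximum is 7, attained only by F.

F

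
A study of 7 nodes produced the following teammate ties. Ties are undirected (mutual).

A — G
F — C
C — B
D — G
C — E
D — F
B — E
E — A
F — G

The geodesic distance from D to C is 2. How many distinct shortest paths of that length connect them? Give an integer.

1

The shortest distance is 2, and the only length-2 path is D–F–C. So there is exactly 1 shortest path.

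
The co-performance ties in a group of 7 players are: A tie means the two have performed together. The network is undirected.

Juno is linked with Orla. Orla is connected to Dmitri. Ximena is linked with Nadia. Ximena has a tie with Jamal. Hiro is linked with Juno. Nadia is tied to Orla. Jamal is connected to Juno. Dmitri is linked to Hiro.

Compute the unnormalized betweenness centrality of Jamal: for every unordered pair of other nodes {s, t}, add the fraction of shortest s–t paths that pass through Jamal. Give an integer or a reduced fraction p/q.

Pairs whose geodesics pass through Jamal — Hiro–Ximena: 1; Juno–Ximena: 1.
All other pairs contribute 0.
Summing the contributions gives betweenness(Jamal) = 2.

2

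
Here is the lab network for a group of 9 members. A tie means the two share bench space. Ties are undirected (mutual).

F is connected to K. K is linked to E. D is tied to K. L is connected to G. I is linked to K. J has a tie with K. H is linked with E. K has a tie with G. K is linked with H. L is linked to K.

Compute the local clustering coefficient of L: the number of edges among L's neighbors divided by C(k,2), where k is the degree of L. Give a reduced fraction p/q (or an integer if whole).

1

L's neighbors: G and K (k = 2).
Possible neighbor pairs: C(2,2) = 1. Edges among them: G–K → e = 1.
Clustering(L) = 1/1.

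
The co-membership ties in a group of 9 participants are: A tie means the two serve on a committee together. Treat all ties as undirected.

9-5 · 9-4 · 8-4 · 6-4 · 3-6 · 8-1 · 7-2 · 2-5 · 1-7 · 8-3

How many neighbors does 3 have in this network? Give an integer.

3 is directly tied to 6 and 8. That is 2 neighbors, so the degree of 3 is 2.

2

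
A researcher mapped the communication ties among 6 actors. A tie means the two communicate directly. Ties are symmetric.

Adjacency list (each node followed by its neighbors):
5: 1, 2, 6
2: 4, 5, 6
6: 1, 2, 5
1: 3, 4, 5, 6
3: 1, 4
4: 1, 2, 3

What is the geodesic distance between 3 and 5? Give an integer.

2

One shortest route is 3 – 1 – 5, which uses 2 edges, and 3 and 5 are not directly tied, so nothing shorter exists. So d(3,5) = 2.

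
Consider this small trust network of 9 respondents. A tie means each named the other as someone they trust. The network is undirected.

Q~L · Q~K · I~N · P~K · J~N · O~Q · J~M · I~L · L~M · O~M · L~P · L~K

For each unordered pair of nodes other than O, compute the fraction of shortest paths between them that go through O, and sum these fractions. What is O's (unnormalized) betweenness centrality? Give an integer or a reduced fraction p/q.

1

Pairs whose geodesics pass through O — Q–J: 1/2; Q–M: 1/2.
All other pairs contribute 0.
Summing the contributions gives betweenness(O) = 1.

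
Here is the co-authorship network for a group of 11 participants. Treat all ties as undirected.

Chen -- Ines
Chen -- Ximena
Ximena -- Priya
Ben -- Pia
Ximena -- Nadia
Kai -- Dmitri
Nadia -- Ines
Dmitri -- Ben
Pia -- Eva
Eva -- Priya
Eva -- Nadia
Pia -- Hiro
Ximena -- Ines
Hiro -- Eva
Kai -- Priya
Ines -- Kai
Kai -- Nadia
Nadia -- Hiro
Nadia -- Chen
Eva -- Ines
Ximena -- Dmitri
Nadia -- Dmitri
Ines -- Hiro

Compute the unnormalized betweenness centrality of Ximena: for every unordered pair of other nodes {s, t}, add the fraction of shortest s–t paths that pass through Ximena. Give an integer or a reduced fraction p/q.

121/30

Pairs whose geodesics pass through Ximena — Dmitri–Chen: 1/2; Dmitri–Ines: 1/3; Dmitri–Priya: 1/2; Ben–Chen: 1/2; Ben–Ines: 1/5; Ben–Priya: 1/3; Chen–Priya: 1; Nadia–Priya: 1/3; Ines–Priya: 1/3.
All other pairs contribute 0.
Summing the contributions gives betweenness(Ximena) = 121/30.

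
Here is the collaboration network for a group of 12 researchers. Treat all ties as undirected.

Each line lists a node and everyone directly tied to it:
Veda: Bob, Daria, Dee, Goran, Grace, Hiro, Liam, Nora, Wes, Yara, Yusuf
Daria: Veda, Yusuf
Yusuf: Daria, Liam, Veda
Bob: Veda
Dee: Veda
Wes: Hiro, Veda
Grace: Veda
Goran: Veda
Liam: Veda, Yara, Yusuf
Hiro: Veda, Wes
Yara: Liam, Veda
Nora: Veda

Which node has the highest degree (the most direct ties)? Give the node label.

Veda

Degrees — Bob:1, Daria:2, Dee:1, Goran:1, Grace:1, Hiro:2, Liam:3, Nora:1, Veda:11, Wes:2, Yara:2, Yusuf:3.
The maximum is 11, attained only by Veda.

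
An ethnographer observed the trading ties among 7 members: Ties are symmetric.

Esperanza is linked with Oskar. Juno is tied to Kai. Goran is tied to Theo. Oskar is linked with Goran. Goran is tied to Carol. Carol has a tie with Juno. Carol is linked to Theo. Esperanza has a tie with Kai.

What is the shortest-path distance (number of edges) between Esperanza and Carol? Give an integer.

3

One shortest route is Esperanza – Oskar – Goran – Carol, which uses 3 edges, and at distance 2 from Esperanza we only reach {Goran, Juno}, which does not include Carol. So d(Esperanza,Carol) = 3.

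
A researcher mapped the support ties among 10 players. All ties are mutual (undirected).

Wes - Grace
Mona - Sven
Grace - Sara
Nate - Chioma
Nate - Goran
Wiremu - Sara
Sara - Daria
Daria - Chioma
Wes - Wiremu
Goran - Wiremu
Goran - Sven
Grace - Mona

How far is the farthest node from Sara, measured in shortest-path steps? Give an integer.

3

Distances from Sara: Chioma:2, Daria:1, Goran:2, Grace:1, Mona:2, Nate:3, Sven:3, Wes:2, Wiremu:1.
The largest is 3 (to Nate and Sven), so the eccentricity of Sara is 3.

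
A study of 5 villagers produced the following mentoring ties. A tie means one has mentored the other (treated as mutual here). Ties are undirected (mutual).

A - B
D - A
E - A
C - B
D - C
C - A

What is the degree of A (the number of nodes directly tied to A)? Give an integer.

4

A is directly tied to B, C, D, and E. That is 4 neighbors, so the degree of A is 4.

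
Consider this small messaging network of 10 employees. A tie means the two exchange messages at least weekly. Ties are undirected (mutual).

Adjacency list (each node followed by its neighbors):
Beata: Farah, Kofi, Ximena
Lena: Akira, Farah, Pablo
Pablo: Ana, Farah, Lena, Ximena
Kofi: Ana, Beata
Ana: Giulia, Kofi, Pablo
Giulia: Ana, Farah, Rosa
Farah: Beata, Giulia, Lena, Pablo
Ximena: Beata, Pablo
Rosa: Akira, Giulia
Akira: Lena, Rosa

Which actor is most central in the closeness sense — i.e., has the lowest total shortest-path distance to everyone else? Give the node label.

Farah

Farness (sum of distances to all others) for each node — Akira:21, Ana:16, Beata:17, Farah:14, Giulia:16, Kofi:20, Lena:16, Pablo:15, Rosa:21, Ximena:20.
The smallest farness is 14, for Farah, so Farah has the highest closeness.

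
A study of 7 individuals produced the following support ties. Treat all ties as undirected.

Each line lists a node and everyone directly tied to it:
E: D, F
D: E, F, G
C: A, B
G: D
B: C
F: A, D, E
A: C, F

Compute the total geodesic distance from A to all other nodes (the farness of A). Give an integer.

Distances from A: B:2, C:1, D:2, E:2, F:1, G:3.
Sum = 2 + 1 + 2 + 2 + 1 + 3 = 11.

11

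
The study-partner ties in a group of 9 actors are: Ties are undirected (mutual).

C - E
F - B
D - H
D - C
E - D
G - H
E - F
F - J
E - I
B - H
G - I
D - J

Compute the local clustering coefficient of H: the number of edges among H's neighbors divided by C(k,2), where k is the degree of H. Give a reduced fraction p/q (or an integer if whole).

0

H's neighbors: B, D, and G (k = 3).
Possible neighbor pairs: C(3,2) = 3. Edges among them: none → e = 0.
Clustering(H) = 0/3 = 0.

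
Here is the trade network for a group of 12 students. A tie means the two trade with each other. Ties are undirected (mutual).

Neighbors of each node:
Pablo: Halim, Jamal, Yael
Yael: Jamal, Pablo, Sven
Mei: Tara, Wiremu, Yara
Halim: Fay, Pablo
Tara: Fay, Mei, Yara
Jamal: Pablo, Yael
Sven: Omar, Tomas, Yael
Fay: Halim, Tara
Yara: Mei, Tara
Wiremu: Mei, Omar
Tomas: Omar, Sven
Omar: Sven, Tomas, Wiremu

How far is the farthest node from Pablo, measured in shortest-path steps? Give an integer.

Distances from Pablo: Fay:2, Halim:1, Jamal:1, Mei:4, Omar:3, Sven:2, Tara:3, Tomas:3, Wiremu:4, Yael:1, Yara:4.
The largest is 4 (to Wiremu, Mei, and Yara), so the eccentricity of Pablo is 4.

4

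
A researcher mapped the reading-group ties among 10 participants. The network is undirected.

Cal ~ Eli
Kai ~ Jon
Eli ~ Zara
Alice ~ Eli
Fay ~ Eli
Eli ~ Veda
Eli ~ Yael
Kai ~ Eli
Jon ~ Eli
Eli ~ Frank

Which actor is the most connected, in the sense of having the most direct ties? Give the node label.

Eli

Degrees — Alice:1, Cal:1, Eli:9, Fay:1, Frank:1, Jon:2, Kai:2, Veda:1, Yael:1, Zara:1.
The maximum is 9, attained only by Eli.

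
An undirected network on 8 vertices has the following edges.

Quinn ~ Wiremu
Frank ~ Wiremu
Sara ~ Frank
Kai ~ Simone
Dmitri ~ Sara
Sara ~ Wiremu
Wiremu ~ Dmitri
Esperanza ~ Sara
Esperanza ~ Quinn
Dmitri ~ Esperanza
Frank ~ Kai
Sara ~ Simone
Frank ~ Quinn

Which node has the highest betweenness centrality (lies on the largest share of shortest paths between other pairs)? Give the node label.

Unnormalized betweenness of each node: Dmitri:1/3, Esperanza:13/12, Frank:14/3, Kai:3/4, Quinn:7/6, Sara:83/12, Simone:7/6, Wiremu:23/12.
Sara has the largest value, 83/12, making it the main broker — the node through which the most shortest paths run.

Sara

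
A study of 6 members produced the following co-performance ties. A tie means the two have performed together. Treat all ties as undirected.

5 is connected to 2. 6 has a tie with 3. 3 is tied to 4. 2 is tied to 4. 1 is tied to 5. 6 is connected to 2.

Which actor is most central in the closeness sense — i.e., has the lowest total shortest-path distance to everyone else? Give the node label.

2

Farness (sum of distances to all others) for each node — 1:13, 2:7, 3:11, 4:9, 5:9, 6:9.
The smallest farness is 7, for 2, so 2 has the highest closeness.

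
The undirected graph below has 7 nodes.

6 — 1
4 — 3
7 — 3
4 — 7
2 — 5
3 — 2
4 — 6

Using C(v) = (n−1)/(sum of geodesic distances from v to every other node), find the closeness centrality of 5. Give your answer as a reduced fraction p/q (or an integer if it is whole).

1/3

Distances from 5: 1:5, 2:1, 3:2, 4:3, 6:4, 7:3. Sum = 18.
n = 7, so closeness = 6/18 = 1/3.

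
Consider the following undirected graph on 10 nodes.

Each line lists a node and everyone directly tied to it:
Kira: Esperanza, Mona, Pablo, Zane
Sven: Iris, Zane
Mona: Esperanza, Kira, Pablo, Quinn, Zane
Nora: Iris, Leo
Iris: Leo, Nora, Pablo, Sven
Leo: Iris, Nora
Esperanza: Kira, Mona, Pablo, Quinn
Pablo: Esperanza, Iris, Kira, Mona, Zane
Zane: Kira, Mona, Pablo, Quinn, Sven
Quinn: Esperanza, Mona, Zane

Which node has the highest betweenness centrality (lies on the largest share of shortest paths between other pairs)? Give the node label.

Unnormalized betweenness of each node: Esperanza:17/12, Iris:147/10, Kira:9/20, Leo:0, Mona:28/15, Nora:0, Pablo:67/5, Quinn:9/20, Sven:9/4, Zane:97/15.
Iris has the largest value, 147/10, making it the main broker — the node through which the most shortest paths run.

Iris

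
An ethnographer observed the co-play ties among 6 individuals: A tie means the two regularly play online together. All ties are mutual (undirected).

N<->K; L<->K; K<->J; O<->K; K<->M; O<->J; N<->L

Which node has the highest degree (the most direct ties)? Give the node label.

K

Degrees — J:2, K:5, L:2, M:1, N:2, O:2.
The maximum is 5, attained only by K.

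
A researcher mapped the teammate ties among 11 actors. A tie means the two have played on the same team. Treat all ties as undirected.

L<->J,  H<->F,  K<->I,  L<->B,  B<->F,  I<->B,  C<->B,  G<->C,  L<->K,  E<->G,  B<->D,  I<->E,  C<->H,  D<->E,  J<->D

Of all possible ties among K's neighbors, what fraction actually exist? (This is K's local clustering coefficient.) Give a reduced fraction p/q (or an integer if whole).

0

K's neighbors: I and L (k = 2).
Possible neighbor pairs: C(2,2) = 1. Edges among them: none → e = 0.
Clustering(K) = 0/1.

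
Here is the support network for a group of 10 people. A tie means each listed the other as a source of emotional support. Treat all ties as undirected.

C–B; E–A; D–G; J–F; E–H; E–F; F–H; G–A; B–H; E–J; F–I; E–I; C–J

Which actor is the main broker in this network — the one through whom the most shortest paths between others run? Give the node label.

Unnormalized betweenness of each node: A:14, B:1, C:1, D:0, E:41/2, F:5/2, G:8, H:6, I:0, J:6.
E has the largest value, 41/2, making it the main broker — the node through which the most shortest paths run.

E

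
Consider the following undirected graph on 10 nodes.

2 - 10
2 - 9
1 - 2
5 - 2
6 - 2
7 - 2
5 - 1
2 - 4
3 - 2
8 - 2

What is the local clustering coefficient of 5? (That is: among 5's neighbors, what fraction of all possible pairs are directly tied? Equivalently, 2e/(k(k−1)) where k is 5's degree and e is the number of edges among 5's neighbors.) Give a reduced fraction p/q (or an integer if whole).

5's neighbors: 1 and 2 (k = 2).
Possible neighbor pairs: C(2,2) = 1. Edges among them: 1–2 → e = 1.
Clustering(5) = 1/1.

1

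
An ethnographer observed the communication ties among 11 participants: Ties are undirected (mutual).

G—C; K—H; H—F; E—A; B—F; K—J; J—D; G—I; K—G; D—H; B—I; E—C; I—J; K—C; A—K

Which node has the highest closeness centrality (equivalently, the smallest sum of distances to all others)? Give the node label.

K

Farness (sum of distances to all others) for each node — A:23, B:25, C:20, D:24, E:27, F:24, G:19, H:19, I:20, J:19, K:16.
The smallest farness is 16, for K, so K has the highest closeness.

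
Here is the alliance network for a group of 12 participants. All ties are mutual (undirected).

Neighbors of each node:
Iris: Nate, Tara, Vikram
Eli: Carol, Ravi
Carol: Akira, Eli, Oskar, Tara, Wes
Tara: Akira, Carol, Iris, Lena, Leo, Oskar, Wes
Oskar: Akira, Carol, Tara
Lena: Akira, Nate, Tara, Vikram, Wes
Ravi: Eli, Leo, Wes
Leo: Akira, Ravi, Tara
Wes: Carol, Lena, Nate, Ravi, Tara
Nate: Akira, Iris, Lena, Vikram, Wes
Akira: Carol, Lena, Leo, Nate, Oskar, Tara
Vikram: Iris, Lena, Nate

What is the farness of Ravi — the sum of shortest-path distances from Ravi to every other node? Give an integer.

22

Distances from Ravi: Akira:2, Carol:2, Eli:1, Iris:3, Lena:2, Leo:1, Nate:2, Oskar:3, Tara:2, Vikram:3, Wes:1.
Sum = 2 + 2 + 1 + 3 + 2 + 1 + 2 + 3 + 2 + 3 + 1 = 22.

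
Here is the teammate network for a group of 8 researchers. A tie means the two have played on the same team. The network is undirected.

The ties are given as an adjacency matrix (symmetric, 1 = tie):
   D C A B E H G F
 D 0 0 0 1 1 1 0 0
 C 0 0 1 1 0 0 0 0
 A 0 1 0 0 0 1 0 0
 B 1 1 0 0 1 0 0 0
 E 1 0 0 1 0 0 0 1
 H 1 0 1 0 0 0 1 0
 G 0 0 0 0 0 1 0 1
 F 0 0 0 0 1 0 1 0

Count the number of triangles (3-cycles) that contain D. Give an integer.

D's neighbors: B, E, and H.
Neighbor pairs that are themselves tied: D–B–E. Each forms one triangle with D, for 1 in total.

1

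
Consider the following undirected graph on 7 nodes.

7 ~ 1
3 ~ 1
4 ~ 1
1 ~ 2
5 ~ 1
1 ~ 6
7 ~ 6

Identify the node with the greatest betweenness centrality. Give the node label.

1

Unnormalized betweenness of each node: 1:14, 2:0, 3:0, 4:0, 5:0, 6:0, 7:0.
1 has the largest value, 14, making it the main broker — the node through which the most shortest paths run.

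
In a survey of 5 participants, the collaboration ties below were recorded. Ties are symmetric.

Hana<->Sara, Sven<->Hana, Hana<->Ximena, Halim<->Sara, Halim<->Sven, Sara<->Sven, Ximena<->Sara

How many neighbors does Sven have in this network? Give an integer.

3

Sven is directly tied to Halim, Hana, and Sara. That is 3 neighbors, so the degree of Sven is 3.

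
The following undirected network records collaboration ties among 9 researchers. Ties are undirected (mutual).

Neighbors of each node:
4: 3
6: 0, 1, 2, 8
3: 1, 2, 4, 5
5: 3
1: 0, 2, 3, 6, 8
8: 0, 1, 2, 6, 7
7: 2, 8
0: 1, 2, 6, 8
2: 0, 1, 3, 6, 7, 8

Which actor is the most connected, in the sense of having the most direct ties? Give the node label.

Degrees — 0:4, 1:5, 2:6, 3:4, 4:1, 5:1, 6:4, 7:2, 8:5.
The maximum is 6, attained only by 2.

2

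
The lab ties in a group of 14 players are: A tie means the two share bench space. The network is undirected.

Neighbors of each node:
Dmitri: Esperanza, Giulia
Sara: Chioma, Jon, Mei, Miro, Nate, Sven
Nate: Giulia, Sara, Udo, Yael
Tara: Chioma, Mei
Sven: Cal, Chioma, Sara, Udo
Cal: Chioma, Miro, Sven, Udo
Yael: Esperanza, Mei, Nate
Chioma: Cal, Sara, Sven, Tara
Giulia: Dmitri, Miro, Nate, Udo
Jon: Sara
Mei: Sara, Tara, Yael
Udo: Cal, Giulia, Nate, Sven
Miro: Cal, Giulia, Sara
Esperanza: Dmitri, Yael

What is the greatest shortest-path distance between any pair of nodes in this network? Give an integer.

4

Eccentricity of each node (its greatest distance to any other): Cal:4, Chioma:4, Dmitri:4, Esperanza:4, Giulia:4, Jon:4, Mei:3, Miro:3, Nate:3, Sara:3, Sven:4, Tara:4, Udo:3, Yael:3.
The maximum eccentricity is 4, realized for instance by the pair Sven–Esperanza via Sven – Sara – Mei – Yael – Esperanza. So the diameter is 4.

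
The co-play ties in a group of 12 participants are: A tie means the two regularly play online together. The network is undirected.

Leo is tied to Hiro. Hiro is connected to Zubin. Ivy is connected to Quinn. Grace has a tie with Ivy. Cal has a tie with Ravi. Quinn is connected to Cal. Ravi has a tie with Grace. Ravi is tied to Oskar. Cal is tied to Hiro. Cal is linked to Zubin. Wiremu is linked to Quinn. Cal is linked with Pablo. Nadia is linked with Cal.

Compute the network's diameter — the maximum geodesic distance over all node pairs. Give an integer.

4

Eccentricity of each node (its greatest distance to any other): Cal:2, Grace:4, Hiro:3, Ivy:4, Leo:4, Nadia:3, Oskar:4, Pablo:3, Quinn:3, Ravi:3, Wiremu:4, Zubin:3.
The maximum eccentricity is 4, realized for instance by the pair Ivy–Leo via Ivy – Quinn – Cal – Hiro – Leo. So the diameter is 4.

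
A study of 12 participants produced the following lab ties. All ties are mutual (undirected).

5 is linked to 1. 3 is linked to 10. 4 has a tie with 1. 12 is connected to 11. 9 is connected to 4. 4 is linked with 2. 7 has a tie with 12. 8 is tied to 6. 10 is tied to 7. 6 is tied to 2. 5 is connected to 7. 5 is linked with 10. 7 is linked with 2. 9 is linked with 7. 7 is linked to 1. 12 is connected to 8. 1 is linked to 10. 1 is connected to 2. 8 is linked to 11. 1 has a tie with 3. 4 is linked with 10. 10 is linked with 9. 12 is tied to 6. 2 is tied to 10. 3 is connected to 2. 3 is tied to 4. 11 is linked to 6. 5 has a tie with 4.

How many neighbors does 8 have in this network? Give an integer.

3

8 is directly tied to 6, 11, and 12. That is 3 neighbors, so the degree of 8 is 3.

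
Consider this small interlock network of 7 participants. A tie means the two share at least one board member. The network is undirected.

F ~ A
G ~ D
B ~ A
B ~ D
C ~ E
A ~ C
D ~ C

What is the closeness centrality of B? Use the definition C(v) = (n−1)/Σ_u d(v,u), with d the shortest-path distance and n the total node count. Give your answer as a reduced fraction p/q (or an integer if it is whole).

Distances from B: A:1, C:2, D:1, E:3, F:2, G:2. Sum = 11.
n = 7, so closeness = 6/11.

6/11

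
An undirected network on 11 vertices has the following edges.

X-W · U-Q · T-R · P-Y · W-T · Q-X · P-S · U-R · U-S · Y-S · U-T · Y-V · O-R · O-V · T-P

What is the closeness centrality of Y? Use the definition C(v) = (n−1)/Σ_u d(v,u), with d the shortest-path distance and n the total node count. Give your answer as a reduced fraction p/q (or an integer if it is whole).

Distances from Y: O:2, P:1, Q:3, R:3, S:1, T:2, U:2, V:1, W:3, X:4. Sum = 22.
n = 11, so closeness = 10/22 = 5/11.

5/11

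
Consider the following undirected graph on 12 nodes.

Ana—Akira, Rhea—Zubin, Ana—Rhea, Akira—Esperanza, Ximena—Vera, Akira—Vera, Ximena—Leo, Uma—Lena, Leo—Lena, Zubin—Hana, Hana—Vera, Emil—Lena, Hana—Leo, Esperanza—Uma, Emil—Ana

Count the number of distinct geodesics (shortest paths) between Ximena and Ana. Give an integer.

The shortest distance is 3, and the only length-3 path is Ximena–Vera–Akira–Ana. So there is exactly 1 shortest path.

1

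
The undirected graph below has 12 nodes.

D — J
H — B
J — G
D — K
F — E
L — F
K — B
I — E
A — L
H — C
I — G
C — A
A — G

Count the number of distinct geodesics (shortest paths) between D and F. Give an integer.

The shortest distance is 5. The length-5 paths are: D–J–G–I–E–F; D–J–G–A–L–F.
That gives 2 distinct shortest paths.

2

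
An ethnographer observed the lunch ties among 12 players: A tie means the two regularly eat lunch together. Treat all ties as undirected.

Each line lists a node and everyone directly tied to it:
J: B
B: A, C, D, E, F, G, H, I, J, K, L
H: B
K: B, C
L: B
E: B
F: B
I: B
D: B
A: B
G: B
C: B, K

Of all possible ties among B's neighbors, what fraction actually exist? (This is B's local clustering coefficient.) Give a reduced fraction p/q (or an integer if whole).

B's neighbors: A, C, D, E, F, G, H, I, J, K, and L (k = 11).
Possible neighbor pairs: C(11,2) = 55. Edges among them: C–K → e = 1.
Clustering(B) = 1/55.

1/55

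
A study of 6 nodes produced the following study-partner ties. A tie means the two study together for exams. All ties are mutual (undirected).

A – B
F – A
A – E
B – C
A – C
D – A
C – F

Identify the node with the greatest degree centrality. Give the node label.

Degrees — A:5, B:2, C:3, D:1, E:1, F:2.
The maximum is 5, attained only by A.

A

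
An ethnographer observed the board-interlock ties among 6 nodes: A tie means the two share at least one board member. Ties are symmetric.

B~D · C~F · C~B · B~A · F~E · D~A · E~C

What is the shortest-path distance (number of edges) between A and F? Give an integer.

One shortest route is A – B – C – F, which uses 3 edges, and at distance 2 from A we only reach {C}, which does not include F. So d(A,F) = 3.

3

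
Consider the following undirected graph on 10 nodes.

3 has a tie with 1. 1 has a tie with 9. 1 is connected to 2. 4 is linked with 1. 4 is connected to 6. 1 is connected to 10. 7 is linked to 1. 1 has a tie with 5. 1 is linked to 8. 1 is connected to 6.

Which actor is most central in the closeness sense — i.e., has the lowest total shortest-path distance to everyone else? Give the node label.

1

Farness (sum of distances to all others) for each node — 1:9, 2:17, 3:17, 4:16, 5:17, 6:16, 7:17, 8:17, 9:17, 10:17.
The smallest farness is 9, for 1, so 1 has the highest closeness.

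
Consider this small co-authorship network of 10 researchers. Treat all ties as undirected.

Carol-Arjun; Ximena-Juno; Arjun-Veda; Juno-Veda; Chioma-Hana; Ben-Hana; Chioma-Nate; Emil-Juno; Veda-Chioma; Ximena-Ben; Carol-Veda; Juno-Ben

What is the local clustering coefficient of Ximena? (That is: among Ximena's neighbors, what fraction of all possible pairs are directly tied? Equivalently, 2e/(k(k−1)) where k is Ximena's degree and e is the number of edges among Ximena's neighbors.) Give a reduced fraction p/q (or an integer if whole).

Ximena's neighbors: Ben and Juno (k = 2).
Possible neighbor pairs: C(2,2) = 1. Edges among them: Ben–Juno → e = 1.
Clustering(Ximena) = 1/1.

1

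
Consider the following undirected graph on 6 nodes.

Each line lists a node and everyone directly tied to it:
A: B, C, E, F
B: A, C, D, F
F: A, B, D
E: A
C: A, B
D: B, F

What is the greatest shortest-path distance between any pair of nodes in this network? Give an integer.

Eccentricity of each node (its greatest distance to any other): A:2, B:2, C:2, D:3, E:3, F:2.
The maximum eccentricity is 3, realized for instance by the pair E–D via E – A – F – D. So the diameter is 3.

3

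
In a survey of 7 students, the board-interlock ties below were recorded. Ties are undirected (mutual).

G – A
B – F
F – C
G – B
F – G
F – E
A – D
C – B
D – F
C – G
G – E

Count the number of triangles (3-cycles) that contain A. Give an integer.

A's neighbors are D and G, but none of them are tied to each other, so no triangle contains A.

0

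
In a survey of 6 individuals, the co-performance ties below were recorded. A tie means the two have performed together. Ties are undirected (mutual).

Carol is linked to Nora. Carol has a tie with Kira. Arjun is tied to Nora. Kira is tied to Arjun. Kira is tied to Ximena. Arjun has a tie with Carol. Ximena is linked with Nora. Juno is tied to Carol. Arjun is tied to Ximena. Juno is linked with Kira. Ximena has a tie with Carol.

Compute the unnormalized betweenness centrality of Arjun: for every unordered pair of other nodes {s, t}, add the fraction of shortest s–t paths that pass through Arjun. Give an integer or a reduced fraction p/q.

Pairs whose geodesics pass through Arjun — Kira–Nora: 1/3.
All other pairs contribute 0.
Summing the contributions gives betweenness(Arjun) = 1/3.

1/3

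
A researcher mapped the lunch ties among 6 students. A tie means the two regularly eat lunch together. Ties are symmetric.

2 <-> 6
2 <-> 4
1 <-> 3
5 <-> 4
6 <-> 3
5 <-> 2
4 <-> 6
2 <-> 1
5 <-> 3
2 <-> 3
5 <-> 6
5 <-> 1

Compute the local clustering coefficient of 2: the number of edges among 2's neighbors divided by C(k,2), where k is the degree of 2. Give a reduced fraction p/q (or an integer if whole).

2's neighbors: 1, 3, 4, 5, and 6 (k = 5).
Possible neighbor pairs: C(5,2) = 10. Edges among them: 1–3, 1–5, 3–5, 3–6, 4–5, 4–6, 5–6 → e = 7.
Clustering(2) = 7/10.

7/10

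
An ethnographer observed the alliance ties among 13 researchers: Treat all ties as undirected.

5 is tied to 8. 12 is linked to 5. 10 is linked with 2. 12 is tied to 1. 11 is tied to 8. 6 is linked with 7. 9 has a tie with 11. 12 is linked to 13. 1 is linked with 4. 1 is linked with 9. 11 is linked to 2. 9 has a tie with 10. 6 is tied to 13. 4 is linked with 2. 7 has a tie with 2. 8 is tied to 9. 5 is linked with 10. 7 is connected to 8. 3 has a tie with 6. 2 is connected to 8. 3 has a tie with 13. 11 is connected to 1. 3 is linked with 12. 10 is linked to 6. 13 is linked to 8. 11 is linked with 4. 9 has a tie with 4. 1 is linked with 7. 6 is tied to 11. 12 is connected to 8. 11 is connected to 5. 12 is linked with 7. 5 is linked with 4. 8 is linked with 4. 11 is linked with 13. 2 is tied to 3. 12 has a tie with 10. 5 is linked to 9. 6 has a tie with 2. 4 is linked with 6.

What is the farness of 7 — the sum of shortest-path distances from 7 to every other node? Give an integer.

19

Distances from 7: 1:1, 2:1, 3:2, 4:2, 5:2, 6:1, 8:1, 9:2, 10:2, 11:2, 12:1, 13:2.
Sum = 1 + 1 + 2 + 2 + 2 + 1 + 1 + 2 + 2 + 2 + 1 + 2 = 19.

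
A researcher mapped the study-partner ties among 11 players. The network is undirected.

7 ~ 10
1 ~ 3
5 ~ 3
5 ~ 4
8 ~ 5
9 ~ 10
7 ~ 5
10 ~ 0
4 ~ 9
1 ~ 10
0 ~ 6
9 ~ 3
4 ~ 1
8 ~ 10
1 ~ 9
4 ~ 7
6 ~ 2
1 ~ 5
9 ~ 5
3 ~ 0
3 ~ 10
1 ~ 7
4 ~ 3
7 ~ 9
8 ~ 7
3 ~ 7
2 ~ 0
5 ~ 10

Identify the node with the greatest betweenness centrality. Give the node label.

Unnormalized betweenness of each node: 0:16, 1:1/5, 2:0, 3:46/5, 4:0, 5:17/10, 6:0, 7:17/10, 8:0, 9:1/5, 10:10.
0 has the largest value, 16, making it the main broker — the node through which the most shortest paths run.

0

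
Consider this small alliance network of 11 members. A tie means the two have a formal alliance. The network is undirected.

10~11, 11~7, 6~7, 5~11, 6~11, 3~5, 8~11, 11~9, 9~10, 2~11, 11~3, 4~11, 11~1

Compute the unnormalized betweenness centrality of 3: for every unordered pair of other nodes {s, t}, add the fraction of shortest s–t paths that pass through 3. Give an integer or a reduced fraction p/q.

No shortest path between any pair of other nodes passes through 3.
Summing the contributions gives betweenness(3) = 0.

0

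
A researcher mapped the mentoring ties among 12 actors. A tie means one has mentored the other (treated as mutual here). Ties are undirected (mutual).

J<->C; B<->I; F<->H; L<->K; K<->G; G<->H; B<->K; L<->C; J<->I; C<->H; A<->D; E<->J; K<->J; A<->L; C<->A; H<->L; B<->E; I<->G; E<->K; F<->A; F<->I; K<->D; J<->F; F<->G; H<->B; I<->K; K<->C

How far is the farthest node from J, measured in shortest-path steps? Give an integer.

Distances from J: A:2, B:2, C:1, D:2, E:1, F:1, G:2, H:2, I:1, K:1, L:2.
The largest is 2 (to G, A, H, B, D, and L), so the eccentricity of J is 2.

2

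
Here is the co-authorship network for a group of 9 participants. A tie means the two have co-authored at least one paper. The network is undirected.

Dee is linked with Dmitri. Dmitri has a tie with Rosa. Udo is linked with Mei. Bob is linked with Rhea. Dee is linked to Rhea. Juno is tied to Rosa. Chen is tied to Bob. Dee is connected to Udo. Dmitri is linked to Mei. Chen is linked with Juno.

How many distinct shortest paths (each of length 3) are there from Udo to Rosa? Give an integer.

The shortest distance is 3. The length-3 paths are: Udo–Mei–Dmitri–Rosa; Udo–Dee–Dmitri–Rosa.
That gives 2 distinct shortest paths.

2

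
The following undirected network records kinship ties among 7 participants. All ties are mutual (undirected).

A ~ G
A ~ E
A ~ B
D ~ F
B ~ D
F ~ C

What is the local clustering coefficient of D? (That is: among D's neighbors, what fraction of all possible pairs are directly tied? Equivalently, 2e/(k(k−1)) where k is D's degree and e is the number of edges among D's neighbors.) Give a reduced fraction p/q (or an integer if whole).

0

D's neighbors: B and F (k = 2).
Possible neighbor pairs: C(2,2) = 1. Edges among them: none → e = 0.
Clustering(D) = 0/1.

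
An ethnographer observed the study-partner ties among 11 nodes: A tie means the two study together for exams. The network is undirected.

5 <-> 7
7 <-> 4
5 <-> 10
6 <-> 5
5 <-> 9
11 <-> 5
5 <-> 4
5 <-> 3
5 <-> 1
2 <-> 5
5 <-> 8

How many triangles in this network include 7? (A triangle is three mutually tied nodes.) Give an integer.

7's neighbors: 4 and 5.
Neighbor pairs that are themselves tied: 7–4–5. Each forms one triangle with 7, for 1 in total.

1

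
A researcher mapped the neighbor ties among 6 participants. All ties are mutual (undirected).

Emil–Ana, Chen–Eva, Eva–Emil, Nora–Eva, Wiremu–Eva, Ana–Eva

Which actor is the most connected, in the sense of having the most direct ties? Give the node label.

Eva

Degrees — Ana:2, Chen:1, Emil:2, Eva:5, Nora:1, Wiremu:1.
The maximum is 5, attained only by Eva.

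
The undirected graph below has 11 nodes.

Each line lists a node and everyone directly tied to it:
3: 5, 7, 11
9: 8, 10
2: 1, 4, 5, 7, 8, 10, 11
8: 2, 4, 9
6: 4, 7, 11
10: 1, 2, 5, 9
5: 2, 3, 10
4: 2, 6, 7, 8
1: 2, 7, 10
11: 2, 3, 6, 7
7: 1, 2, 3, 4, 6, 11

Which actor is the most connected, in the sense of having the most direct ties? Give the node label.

2

Degrees — 1:3, 2:7, 3:3, 4:4, 5:3, 6:3, 7:6, 8:3, 9:2, 10:4, 11:4.
The maximum is 7, attained only by 2.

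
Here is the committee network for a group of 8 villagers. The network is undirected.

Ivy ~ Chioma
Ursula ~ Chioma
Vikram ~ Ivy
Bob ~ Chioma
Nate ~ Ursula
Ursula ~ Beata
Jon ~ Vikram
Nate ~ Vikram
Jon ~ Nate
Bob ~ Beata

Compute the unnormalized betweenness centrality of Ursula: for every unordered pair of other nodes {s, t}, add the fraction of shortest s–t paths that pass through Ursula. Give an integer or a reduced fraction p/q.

43/6

Pairs whose geodesics pass through Ursula — Beata–Nate: 1; Beata–Jon: 1; Beata–Vikram: 1; Beata–Ivy: 1/2; Beata–Chioma: 1/2; Nate–Chioma: 1; Nate–Bob: 2/2; Jon–Chioma: 1/2; Jon–Bob: 2/3.
All other pairs contribute 0.
Summing the contributions gives betweenness(Ursula) = 43/6.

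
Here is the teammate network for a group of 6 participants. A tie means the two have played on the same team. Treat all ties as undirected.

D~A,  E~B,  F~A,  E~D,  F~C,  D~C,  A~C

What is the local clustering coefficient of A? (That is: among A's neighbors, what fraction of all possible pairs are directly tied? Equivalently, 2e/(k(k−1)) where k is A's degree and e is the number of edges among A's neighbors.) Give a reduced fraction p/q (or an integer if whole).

2/3

A's neighbors: C, D, and F (k = 3).
Possible neighbor pairs: C(3,2) = 3. Edges among them: C–D, C–F → e = 2.
Clustering(A) = 2/3.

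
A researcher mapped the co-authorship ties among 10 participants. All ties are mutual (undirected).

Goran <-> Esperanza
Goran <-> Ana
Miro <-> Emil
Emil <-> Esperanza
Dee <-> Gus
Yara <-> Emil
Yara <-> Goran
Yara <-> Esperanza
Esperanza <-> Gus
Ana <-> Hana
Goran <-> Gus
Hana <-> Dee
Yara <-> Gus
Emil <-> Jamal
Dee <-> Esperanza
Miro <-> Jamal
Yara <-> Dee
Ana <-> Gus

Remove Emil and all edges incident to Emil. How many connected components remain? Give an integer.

Without Emil, the remaining ties split the others into: {Ana, Dee, Esperanza, Goran, Gus, Hana, Yara}; {Jamal, Miro}.
That's 2 separate components.

2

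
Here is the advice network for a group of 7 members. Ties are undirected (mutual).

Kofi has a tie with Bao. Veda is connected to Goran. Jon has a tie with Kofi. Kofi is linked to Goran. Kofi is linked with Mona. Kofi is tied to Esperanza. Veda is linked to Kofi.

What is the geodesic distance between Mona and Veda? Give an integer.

One shortest route is Mona – Kofi – Veda, which uses 2 edges, and Mona and Veda are not directly tied, so nothing shorter exists. So d(Mona,Veda) = 2.

2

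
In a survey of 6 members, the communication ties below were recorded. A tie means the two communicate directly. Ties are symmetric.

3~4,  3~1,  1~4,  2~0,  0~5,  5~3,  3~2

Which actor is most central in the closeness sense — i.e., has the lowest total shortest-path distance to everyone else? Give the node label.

Farness (sum of distances to all others) for each node — 0:10, 1:9, 2:8, 3:6, 4:9, 5:8.
The smallest farness is 6, for 3, so 3 has the highest closeness.

3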